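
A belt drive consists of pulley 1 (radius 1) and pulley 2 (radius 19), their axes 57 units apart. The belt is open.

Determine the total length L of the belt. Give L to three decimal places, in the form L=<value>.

L=182.565

open belt: β = asin((r2−r1)/C) = asin(18/57) = 18.4085°
wrap1 = π − 2β = 143.1830°
wrap2 = π + 2β = 216.8170°
tangent length = C·cosβ = 54.0833
L = r1·wrap1 + r2·wrap2 + 2·C·cosβ = 1·2.4990 + 19·3.7842 + 2·54.0833 = 182.5648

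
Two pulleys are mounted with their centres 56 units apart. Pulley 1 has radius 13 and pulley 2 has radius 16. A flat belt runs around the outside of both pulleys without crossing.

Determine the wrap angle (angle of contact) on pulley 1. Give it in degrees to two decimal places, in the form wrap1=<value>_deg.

open belt: β = asin((r2−r1)/C) = asin(3/56) = 3.0709°
wrap1 = π − 2β = 173.8582°
wrap2 = π + 2β = 186.1418°

wrap1=173.86_deg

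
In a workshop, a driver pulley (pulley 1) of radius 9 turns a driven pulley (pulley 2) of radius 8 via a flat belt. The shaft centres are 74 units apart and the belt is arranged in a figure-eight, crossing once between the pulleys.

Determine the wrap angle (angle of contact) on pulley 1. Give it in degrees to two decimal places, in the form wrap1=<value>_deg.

wrap1=206.56_deg

crossed belt: β = asin((r1+r2)/C) = asin(17/74) = 13.2812°
wrap1 = wrap2 = π + 2β = 206.5623°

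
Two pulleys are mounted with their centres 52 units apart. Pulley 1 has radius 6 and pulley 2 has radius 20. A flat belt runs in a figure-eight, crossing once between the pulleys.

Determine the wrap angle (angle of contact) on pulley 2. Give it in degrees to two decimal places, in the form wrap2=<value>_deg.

wrap2=240.00_deg

crossed belt: β = asin((r1+r2)/C) = asin(26/52) = 30.0000°
wrap1 = wrap2 = π + 2β = 240.0000°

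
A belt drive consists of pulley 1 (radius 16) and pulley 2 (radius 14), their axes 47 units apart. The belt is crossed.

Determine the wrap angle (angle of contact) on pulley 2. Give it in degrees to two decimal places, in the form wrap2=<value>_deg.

wrap2=259.33_deg

crossed belt: β = asin((r1+r2)/C) = asin(30/47) = 39.6650°
wrap1 = wrap2 = π + 2β = 259.3300°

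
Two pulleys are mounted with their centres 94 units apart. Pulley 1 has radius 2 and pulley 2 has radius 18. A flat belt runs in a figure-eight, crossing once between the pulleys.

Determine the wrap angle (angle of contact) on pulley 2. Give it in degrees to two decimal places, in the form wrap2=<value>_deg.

crossed belt: β = asin((r1+r2)/C) = asin(20/94) = 12.2845°
wrap1 = wrap2 = π + 2β = 204.5690°

wrap2=204.57_deg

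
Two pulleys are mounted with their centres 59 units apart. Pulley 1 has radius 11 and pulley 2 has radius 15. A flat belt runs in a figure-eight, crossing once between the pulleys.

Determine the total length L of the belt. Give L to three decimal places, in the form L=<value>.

L=211.336

crossed belt: β = asin((r1+r2)/C) = asin(26/59) = 26.1471°
wrap1 = wrap2 = π + 2β = 232.2943°
tangent length = C·cosβ = 52.9623
L = (r1+r2)·wrap + 2·C·cosβ = 26·4.0543 + 2·52.9623 = 211.3363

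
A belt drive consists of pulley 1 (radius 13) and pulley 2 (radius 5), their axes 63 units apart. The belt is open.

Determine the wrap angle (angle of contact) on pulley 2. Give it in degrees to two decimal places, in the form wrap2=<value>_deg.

open belt: β = asin((r2−r1)/C) = asin(-8/63) = -7.2954°
wrap1 = π − 2β = 194.5907°
wrap2 = π + 2β = 165.4093°

wrap2=165.41_deg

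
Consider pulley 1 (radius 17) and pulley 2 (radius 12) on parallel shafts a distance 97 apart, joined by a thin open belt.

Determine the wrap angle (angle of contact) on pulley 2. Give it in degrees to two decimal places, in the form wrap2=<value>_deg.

open belt: β = asin((r2−r1)/C) = asin(-5/97) = -2.9547°
wrap1 = π − 2β = 185.9094°
wrap2 = π + 2β = 174.0906°

wrap2=174.09_deg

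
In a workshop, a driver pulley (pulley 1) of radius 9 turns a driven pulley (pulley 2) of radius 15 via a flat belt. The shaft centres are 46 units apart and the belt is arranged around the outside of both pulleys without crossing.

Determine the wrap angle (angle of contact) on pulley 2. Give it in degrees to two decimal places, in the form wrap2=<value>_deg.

open belt: β = asin((r2−r1)/C) = asin(6/46) = 7.4947°
wrap1 = π − 2β = 165.0106°
wrap2 = π + 2β = 194.9894°

wrap2=194.99_deg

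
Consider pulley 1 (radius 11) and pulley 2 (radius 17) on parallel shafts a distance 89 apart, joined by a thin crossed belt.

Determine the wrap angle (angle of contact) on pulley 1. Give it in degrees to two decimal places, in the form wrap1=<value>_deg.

crossed belt: β = asin((r1+r2)/C) = asin(28/89) = 18.3371°
wrap1 = wrap2 = π + 2β = 216.6741°

wrap1=216.67_deg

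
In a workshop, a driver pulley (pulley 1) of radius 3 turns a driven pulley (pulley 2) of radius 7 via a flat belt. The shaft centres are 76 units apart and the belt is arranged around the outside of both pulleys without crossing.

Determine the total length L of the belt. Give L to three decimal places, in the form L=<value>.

L=183.627

open belt: β = asin((r2−r1)/C) = asin(4/76) = 3.0170°
wrap1 = π − 2β = 173.9661°
wrap2 = π + 2β = 186.0339°
tangent length = C·cosβ = 75.8947
L = r1·wrap1 + r2·wrap2 + 2·C·cosβ = 3·3.0363 + 7·3.2469 + 2·75.8947 = 183.6265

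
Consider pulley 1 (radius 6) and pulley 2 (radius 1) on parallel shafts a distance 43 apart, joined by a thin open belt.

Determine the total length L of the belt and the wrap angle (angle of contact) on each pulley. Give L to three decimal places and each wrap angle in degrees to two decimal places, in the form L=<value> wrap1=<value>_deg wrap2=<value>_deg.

L=108.573 wrap1=193.35_deg wrap2=166.65_deg

open belt: β = asin((r2−r1)/C) = asin(-5/43) = -6.6774°
wrap1 = π − 2β = 193.3548°
wrap2 = π + 2β = 166.6452°
tangent length = C·cosβ = 42.7083
L = r1·wrap1 + r2·wrap2 + 2·C·cosβ = 6·3.3747 + 1·2.9085 + 2·42.7083 = 108.5732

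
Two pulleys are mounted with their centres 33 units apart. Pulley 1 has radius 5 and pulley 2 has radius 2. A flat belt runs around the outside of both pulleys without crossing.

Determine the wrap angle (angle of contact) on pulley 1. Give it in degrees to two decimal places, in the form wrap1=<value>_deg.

open belt: β = asin((r2−r1)/C) = asin(-3/33) = -5.2159°
wrap1 = π − 2β = 190.4318°
wrap2 = π + 2β = 169.5682°

wrap1=190.43_deg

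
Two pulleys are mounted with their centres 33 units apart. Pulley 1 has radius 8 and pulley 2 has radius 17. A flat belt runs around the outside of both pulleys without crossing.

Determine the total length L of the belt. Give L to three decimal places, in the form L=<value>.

open belt: β = asin((r2−r1)/C) = asin(9/33) = 15.8266°
wrap1 = π − 2β = 148.3468°
wrap2 = π + 2β = 211.6532°
tangent length = C·cosβ = 31.7490
L = r1·wrap1 + r2·wrap2 + 2·C·cosβ = 8·2.5891 + 17·3.6940 + 2·31.7490 = 147.0099

L=147.010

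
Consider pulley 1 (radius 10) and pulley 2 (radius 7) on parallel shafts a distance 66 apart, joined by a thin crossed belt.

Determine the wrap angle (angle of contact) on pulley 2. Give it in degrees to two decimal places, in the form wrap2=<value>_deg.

wrap2=209.85_deg

crossed belt: β = asin((r1+r2)/C) = asin(17/66) = 14.9263°
wrap1 = wrap2 = π + 2β = 209.8525°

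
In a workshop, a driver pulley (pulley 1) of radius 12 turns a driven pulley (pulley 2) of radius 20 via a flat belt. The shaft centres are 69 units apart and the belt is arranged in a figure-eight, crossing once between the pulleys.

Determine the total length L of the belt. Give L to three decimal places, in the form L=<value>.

L=253.657

crossed belt: β = asin((r1+r2)/C) = asin(32/69) = 27.6305°
wrap1 = wrap2 = π + 2β = 235.2611°
tangent length = C·cosβ = 61.1310
L = (r1+r2)·wrap + 2·C·cosβ = 32·4.1061 + 2·61.1310 = 253.6566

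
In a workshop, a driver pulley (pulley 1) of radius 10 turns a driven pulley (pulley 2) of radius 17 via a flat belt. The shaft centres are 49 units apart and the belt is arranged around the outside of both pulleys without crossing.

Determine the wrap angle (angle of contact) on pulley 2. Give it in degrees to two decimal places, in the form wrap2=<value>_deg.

open belt: β = asin((r2−r1)/C) = asin(7/49) = 8.2132°
wrap1 = π − 2β = 163.5736°
wrap2 = π + 2β = 196.4264°

wrap2=196.43_deg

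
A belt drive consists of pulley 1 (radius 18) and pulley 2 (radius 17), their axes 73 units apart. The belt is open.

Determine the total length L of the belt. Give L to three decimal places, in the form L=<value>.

L=255.969

open belt: β = asin((r2−r1)/C) = asin(-1/73) = -0.7849°
wrap1 = π − 2β = 181.5698°
wrap2 = π + 2β = 178.4302°
tangent length = C·cosβ = 72.9932
L = r1·wrap1 + r2·wrap2 + 2·C·cosβ = 18·3.1690 + 17·3.1142 + 2·72.9932 = 255.9694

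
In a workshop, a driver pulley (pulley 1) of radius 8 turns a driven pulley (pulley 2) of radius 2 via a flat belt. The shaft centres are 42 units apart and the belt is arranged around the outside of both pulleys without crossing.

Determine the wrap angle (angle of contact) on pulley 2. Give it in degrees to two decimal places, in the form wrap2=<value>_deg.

wrap2=163.57_deg

open belt: β = asin((r2−r1)/C) = asin(-6/42) = -8.2132°
wrap1 = π − 2β = 196.4264°
wrap2 = π + 2β = 163.5736°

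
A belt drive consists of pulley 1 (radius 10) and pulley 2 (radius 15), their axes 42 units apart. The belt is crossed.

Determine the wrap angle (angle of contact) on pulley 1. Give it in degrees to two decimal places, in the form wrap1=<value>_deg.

wrap1=253.06_deg

crossed belt: β = asin((r1+r2)/C) = asin(25/42) = 36.5296°
wrap1 = wrap2 = π + 2β = 253.0592°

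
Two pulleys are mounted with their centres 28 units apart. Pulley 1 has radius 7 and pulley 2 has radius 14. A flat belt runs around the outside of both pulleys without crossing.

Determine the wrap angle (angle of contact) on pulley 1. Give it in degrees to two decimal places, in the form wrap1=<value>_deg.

wrap1=151.04_deg

open belt: β = asin((r2−r1)/C) = asin(7/28) = 14.4775°
wrap1 = π − 2β = 151.0450°
wrap2 = π + 2β = 208.9550°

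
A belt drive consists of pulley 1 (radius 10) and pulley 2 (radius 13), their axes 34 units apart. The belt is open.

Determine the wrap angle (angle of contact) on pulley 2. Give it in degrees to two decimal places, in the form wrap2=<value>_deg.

open belt: β = asin((r2−r1)/C) = asin(3/34) = 5.0621°
wrap1 = π − 2β = 169.8758°
wrap2 = π + 2β = 190.1242°

wrap2=190.12_deg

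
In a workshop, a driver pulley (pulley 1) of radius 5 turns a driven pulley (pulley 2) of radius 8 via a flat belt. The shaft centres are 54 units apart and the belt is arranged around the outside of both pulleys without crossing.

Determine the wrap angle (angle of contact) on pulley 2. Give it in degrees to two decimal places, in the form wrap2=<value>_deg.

wrap2=186.37_deg

open belt: β = asin((r2−r1)/C) = asin(3/54) = 3.1847°
wrap1 = π − 2β = 173.6305°
wrap2 = π + 2β = 186.3695°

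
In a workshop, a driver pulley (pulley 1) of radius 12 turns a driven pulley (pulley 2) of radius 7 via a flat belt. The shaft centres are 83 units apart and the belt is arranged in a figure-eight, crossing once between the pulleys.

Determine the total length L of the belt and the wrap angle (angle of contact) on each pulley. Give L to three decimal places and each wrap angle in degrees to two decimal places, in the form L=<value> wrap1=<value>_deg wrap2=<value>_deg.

crossed belt: β = asin((r1+r2)/C) = asin(19/83) = 13.2332°
wrap1 = wrap2 = π + 2β = 206.4665°
tangent length = C·cosβ = 80.7960
L = (r1+r2)·wrap + 2·C·cosβ = 19·3.6035 + 2·80.7960 = 230.0590

L=230.059 wrap1=206.47_deg wrap2=206.47_deg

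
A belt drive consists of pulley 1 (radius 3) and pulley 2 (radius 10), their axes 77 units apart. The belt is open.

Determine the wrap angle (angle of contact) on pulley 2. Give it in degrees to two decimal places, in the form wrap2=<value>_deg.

open belt: β = asin((r2−r1)/C) = asin(7/77) = 5.2159°
wrap1 = π − 2β = 169.5682°
wrap2 = π + 2β = 190.4318°

wrap2=190.43_deg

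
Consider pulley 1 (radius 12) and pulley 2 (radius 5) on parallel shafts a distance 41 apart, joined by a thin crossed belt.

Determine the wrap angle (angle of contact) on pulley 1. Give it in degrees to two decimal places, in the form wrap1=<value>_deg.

wrap1=228.99_deg

crossed belt: β = asin((r1+r2)/C) = asin(17/41) = 24.4963°
wrap1 = wrap2 = π + 2β = 228.9926°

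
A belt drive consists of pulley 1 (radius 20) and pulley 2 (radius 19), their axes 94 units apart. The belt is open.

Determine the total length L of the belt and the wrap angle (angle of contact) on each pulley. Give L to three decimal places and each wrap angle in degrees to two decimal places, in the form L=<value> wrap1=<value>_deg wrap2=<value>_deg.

L=310.533 wrap1=181.22_deg wrap2=178.78_deg

open belt: β = asin((r2−r1)/C) = asin(-1/94) = -0.6095°
wrap1 = π − 2β = 181.2191°
wrap2 = π + 2β = 178.7809°
tangent length = C·cosβ = 93.9947
L = r1·wrap1 + r2·wrap2 + 2·C·cosβ = 20·3.1629 + 19·3.1203 + 2·93.9947 = 310.5328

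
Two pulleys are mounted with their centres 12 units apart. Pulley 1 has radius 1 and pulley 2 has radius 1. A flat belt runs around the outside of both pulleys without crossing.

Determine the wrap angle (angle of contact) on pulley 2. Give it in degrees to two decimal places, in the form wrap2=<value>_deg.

open belt: β = asin((r2−r1)/C) = asin(0/12) = 0.0000°
wrap1 = π − 2β = 180.0000°
wrap2 = π + 2β = 180.0000°

wrap2=180.00_deg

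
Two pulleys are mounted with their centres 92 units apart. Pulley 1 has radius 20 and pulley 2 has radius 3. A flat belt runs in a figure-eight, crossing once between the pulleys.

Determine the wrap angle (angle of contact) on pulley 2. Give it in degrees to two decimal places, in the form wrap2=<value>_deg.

wrap2=208.96_deg

crossed belt: β = asin((r1+r2)/C) = asin(23/92) = 14.4775°
wrap1 = wrap2 = π + 2β = 208.9550°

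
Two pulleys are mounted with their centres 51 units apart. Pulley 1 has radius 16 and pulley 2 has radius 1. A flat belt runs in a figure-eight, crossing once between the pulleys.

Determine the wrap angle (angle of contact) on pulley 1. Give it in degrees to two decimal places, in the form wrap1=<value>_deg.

wrap1=218.94_deg

crossed belt: β = asin((r1+r2)/C) = asin(17/51) = 19.4712°
wrap1 = wrap2 = π + 2β = 218.9424°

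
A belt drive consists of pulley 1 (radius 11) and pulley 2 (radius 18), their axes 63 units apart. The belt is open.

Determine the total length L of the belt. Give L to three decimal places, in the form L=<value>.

open belt: β = asin((r2−r1)/C) = asin(7/63) = 6.3794°
wrap1 = π − 2β = 167.2413°
wrap2 = π + 2β = 192.7587°
tangent length = C·cosβ = 62.6099
L = r1·wrap1 + r2·wrap2 + 2·C·cosβ = 11·2.9189 + 18·3.3643 + 2·62.6099 = 217.8848

L=217.885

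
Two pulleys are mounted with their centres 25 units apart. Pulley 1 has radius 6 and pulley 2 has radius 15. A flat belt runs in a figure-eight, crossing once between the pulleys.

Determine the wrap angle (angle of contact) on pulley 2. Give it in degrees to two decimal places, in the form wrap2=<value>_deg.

crossed belt: β = asin((r1+r2)/C) = asin(21/25) = 57.1401°
wrap1 = wrap2 = π + 2β = 294.2802°

wrap2=294.28_deg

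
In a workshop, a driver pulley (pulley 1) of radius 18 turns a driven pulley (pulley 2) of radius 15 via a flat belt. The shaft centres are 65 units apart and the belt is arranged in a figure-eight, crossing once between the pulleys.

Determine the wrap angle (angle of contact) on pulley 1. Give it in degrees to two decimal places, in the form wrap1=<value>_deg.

wrap1=241.02_deg

crossed belt: β = asin((r1+r2)/C) = asin(33/65) = 30.5102°
wrap1 = wrap2 = π + 2β = 241.0205°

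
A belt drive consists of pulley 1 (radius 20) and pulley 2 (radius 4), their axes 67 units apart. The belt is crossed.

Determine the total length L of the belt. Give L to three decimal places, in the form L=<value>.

crossed belt: β = asin((r1+r2)/C) = asin(24/67) = 20.9902°
wrap1 = wrap2 = π + 2β = 221.9805°
tangent length = C·cosβ = 62.5540
L = (r1+r2)·wrap + 2·C·cosβ = 24·3.8743 + 2·62.5540 = 218.0909

L=218.091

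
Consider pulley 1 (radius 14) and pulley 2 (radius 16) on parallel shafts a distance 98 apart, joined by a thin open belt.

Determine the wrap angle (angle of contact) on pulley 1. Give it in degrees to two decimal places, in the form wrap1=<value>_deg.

open belt: β = asin((r2−r1)/C) = asin(2/98) = 1.1694°
wrap1 = π − 2β = 177.6612°
wrap2 = π + 2β = 182.3388°

wrap1=177.66_deg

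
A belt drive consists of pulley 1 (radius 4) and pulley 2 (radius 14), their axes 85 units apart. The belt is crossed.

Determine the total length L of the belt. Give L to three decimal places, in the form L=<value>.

L=230.375

crossed belt: β = asin((r1+r2)/C) = asin(18/85) = 12.2258°
wrap1 = wrap2 = π + 2β = 204.4516°
tangent length = C·cosβ = 83.0723
L = (r1+r2)·wrap + 2·C·cosβ = 18·3.5684 + 2·83.0723 = 230.3749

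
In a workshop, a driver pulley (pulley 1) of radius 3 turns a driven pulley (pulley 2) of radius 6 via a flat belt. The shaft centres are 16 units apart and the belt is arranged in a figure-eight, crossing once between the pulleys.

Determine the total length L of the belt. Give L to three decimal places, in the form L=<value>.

crossed belt: β = asin((r1+r2)/C) = asin(9/16) = 34.2289°
wrap1 = wrap2 = π + 2β = 248.4577°
tangent length = C·cosβ = 13.2288
L = (r1+r2)·wrap + 2·C·cosβ = 9·4.3364 + 2·13.2288 = 65.4852

L=65.485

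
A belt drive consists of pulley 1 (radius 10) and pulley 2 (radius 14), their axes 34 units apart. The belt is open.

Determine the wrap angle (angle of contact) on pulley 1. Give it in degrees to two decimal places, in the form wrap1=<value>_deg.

wrap1=166.49_deg

open belt: β = asin((r2−r1)/C) = asin(4/34) = 6.7563°
wrap1 = π − 2β = 166.4873°
wrap2 = π + 2β = 193.5127°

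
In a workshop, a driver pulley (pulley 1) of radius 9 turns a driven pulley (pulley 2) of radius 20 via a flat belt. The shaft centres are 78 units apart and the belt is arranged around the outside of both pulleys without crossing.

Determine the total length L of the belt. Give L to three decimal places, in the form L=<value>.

L=248.660

open belt: β = asin((r2−r1)/C) = asin(11/78) = 8.1072°
wrap1 = π − 2β = 163.7856°
wrap2 = π + 2β = 196.2144°
tangent length = C·cosβ = 77.2205
L = r1·wrap1 + r2·wrap2 + 2·C·cosβ = 9·2.8586 + 20·3.4246 + 2·77.2205 = 248.6601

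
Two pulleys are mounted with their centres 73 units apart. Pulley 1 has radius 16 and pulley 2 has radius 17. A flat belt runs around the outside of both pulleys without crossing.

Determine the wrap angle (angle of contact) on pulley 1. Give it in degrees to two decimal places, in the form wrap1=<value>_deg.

wrap1=178.43_deg

open belt: β = asin((r2−r1)/C) = asin(1/73) = 0.7849°
wrap1 = π − 2β = 178.4302°
wrap2 = π + 2β = 181.5698°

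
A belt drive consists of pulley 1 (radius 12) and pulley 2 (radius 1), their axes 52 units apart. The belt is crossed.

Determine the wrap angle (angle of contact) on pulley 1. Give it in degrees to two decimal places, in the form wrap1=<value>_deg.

wrap1=208.96_deg

crossed belt: β = asin((r1+r2)/C) = asin(13/52) = 14.4775°
wrap1 = wrap2 = π + 2β = 208.9550°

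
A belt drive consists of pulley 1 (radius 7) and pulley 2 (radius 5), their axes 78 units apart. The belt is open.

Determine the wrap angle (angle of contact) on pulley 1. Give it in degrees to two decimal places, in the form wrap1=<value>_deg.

open belt: β = asin((r2−r1)/C) = asin(-2/78) = -1.4693°
wrap1 = π − 2β = 182.9386°
wrap2 = π + 2β = 177.0614°

wrap1=182.94_deg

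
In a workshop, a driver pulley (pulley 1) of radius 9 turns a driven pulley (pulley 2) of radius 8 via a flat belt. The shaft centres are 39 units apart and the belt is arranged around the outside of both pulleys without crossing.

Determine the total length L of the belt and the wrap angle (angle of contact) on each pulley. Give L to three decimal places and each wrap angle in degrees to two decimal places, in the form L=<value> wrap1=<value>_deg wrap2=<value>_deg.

open belt: β = asin((r2−r1)/C) = asin(-1/39) = -1.4693°
wrap1 = π − 2β = 182.9386°
wrap2 = π + 2β = 177.0614°
tangent length = C·cosβ = 38.9872
L = r1·wrap1 + r2·wrap2 + 2·C·cosβ = 9·3.1929 + 8·3.0903 + 2·38.9872 = 131.4327

L=131.433 wrap1=182.94_deg wrap2=177.06_deg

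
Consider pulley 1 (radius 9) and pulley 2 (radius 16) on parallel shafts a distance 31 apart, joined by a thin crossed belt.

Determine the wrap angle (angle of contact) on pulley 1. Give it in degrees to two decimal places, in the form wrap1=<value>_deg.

wrap1=287.50_deg

crossed belt: β = asin((r1+r2)/C) = asin(25/31) = 53.7507°
wrap1 = wrap2 = π + 2β = 287.5014°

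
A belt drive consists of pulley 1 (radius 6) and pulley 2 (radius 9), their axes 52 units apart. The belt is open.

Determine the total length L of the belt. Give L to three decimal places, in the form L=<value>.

open belt: β = asin((r2−r1)/C) = asin(3/52) = 3.3074°
wrap1 = π − 2β = 173.3853°
wrap2 = π + 2β = 186.6147°
tangent length = C·cosβ = 51.9134
L = r1·wrap1 + r2·wrap2 + 2·C·cosβ = 6·3.0261 + 9·3.2570 + 2·51.9134 = 151.2970

L=151.297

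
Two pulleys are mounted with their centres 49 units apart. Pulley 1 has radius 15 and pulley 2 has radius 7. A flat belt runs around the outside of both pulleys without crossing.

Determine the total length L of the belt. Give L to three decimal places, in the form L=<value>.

L=168.424

open belt: β = asin((r2−r1)/C) = asin(-8/49) = -9.3965°
wrap1 = π − 2β = 198.7930°
wrap2 = π + 2β = 161.2070°
tangent length = C·cosβ = 48.3425
L = r1·wrap1 + r2·wrap2 + 2·C·cosβ = 15·3.4696 + 7·2.8136 + 2·48.3425 = 168.4241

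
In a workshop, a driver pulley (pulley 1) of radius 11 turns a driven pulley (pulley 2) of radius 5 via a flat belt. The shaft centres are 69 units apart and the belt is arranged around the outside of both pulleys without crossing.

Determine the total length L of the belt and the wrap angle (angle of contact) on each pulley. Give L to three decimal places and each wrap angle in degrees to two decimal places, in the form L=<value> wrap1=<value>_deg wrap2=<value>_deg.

open belt: β = asin((r2−r1)/C) = asin(-6/69) = -4.9885°
wrap1 = π − 2β = 189.9771°
wrap2 = π + 2β = 170.0229°
tangent length = C·cosβ = 68.7386
L = r1·wrap1 + r2·wrap2 + 2·C·cosβ = 11·3.3157 + 5·2.9675 + 2·68.7386 = 188.7876

L=188.788 wrap1=189.98_deg wrap2=170.02_deg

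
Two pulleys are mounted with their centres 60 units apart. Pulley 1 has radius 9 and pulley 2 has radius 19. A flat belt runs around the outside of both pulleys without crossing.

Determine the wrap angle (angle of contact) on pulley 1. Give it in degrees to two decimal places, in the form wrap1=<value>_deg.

wrap1=160.81_deg

open belt: β = asin((r2−r1)/C) = asin(10/60) = 9.5941°
wrap1 = π − 2β = 160.8119°
wrap2 = π + 2β = 199.1881°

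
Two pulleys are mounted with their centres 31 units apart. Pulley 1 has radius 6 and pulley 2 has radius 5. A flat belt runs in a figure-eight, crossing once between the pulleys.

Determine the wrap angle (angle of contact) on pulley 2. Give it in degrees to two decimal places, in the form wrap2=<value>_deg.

crossed belt: β = asin((r1+r2)/C) = asin(11/31) = 20.7836°
wrap1 = wrap2 = π + 2β = 221.5671°

wrap2=221.57_deg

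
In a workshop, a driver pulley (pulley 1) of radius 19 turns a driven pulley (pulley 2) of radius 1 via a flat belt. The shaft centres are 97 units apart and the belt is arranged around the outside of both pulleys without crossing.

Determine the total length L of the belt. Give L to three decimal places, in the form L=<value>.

open belt: β = asin((r2−r1)/C) = asin(-18/97) = -10.6942°
wrap1 = π − 2β = 201.3884°
wrap2 = π + 2β = 158.6116°
tangent length = C·cosβ = 95.3153
L = r1·wrap1 + r2·wrap2 + 2·C·cosβ = 19·3.5149 + 1·2.7683 + 2·95.3153 = 260.1817

L=260.182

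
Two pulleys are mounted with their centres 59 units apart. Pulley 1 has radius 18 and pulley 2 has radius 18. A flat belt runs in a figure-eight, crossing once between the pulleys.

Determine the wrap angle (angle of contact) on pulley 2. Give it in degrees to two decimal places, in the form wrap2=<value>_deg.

crossed belt: β = asin((r1+r2)/C) = asin(36/59) = 37.6018°
wrap1 = wrap2 = π + 2β = 255.2035°

wrap2=255.20_deg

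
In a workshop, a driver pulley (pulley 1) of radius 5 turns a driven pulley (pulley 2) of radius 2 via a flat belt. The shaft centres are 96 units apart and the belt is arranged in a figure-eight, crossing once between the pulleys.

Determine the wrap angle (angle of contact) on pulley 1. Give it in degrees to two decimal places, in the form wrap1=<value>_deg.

crossed belt: β = asin((r1+r2)/C) = asin(7/96) = 4.1815°
wrap1 = wrap2 = π + 2β = 188.3631°

wrap1=188.36_deg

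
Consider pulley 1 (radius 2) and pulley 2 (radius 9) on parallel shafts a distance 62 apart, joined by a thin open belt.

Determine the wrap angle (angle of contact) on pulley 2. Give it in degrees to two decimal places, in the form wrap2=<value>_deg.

wrap2=192.97_deg

open belt: β = asin((r2−r1)/C) = asin(7/62) = 6.4827°
wrap1 = π − 2β = 167.0346°
wrap2 = π + 2β = 192.9654°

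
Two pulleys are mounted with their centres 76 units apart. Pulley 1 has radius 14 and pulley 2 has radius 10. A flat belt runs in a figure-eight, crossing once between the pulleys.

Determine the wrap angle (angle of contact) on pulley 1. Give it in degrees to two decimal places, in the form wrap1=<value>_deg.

wrap1=216.82_deg

crossed belt: β = asin((r1+r2)/C) = asin(24/76) = 18.4085°
wrap1 = wrap2 = π + 2β = 216.8170°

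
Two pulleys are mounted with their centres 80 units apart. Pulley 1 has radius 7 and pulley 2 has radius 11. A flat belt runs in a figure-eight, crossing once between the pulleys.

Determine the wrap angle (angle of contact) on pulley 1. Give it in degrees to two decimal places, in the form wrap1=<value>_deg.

crossed belt: β = asin((r1+r2)/C) = asin(18/80) = 13.0029°
wrap1 = wrap2 = π + 2β = 206.0058°

wrap1=206.01_deg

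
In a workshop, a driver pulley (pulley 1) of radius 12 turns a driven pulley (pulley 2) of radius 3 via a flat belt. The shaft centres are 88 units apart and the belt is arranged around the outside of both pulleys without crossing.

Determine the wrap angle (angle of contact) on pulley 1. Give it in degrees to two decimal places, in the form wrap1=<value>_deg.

wrap1=191.74_deg

open belt: β = asin((r2−r1)/C) = asin(-9/88) = -5.8701°
wrap1 = π − 2β = 191.7401°
wrap2 = π + 2β = 168.2599°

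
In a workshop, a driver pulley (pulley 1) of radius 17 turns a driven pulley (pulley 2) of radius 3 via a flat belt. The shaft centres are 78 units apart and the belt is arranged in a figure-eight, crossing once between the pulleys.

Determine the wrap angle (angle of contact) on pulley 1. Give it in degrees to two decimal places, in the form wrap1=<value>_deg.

wrap1=209.71_deg

crossed belt: β = asin((r1+r2)/C) = asin(20/78) = 14.8572°
wrap1 = wrap2 = π + 2β = 209.7143°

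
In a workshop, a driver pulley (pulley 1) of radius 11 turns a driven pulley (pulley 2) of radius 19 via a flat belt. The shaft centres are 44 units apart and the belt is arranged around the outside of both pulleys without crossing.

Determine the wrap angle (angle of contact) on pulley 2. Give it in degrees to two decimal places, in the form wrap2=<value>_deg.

open belt: β = asin((r2−r1)/C) = asin(8/44) = 10.4757°
wrap1 = π − 2β = 159.0486°
wrap2 = π + 2β = 200.9514°

wrap2=200.95_deg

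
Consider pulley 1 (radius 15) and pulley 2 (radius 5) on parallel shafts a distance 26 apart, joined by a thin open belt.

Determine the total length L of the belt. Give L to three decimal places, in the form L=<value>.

open belt: β = asin((r2−r1)/C) = asin(-10/26) = -22.6199°
wrap1 = π − 2β = 225.2397°
wrap2 = π + 2β = 134.7603°
tangent length = C·cosβ = 24.0000
L = r1·wrap1 + r2·wrap2 + 2·C·cosβ = 15·3.9312 + 5·2.3520 + 2·24.0000 = 118.7277

L=118.728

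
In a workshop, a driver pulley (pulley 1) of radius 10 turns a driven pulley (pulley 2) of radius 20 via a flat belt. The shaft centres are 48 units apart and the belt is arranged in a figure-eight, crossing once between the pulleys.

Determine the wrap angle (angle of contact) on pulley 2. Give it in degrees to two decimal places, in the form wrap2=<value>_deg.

wrap2=257.36_deg

crossed belt: β = asin((r1+r2)/C) = asin(30/48) = 38.6822°
wrap1 = wrap2 = π + 2β = 257.3644°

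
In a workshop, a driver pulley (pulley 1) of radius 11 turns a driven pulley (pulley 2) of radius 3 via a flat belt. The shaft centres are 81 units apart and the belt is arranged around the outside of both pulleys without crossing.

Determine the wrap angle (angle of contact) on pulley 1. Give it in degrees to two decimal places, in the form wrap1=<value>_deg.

open belt: β = asin((r2−r1)/C) = asin(-8/81) = -5.6681°
wrap1 = π − 2β = 191.3362°
wrap2 = π + 2β = 168.6638°

wrap1=191.34_deg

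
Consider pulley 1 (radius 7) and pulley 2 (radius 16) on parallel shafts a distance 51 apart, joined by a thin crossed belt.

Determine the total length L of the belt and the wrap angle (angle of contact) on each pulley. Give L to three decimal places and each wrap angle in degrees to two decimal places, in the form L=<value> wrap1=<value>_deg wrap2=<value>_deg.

L=184.817 wrap1=233.61_deg wrap2=233.61_deg

crossed belt: β = asin((r1+r2)/C) = asin(23/51) = 26.8066°
wrap1 = wrap2 = π + 2β = 233.6132°
tangent length = C·cosβ = 45.5192
L = (r1+r2)·wrap + 2·C·cosβ = 23·4.0773 + 2·45.5192 = 184.8168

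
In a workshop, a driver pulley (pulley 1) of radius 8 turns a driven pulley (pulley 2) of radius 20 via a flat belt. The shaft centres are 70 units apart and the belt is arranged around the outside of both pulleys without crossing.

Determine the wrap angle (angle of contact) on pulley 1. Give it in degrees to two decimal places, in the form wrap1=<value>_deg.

open belt: β = asin((r2−r1)/C) = asin(12/70) = 9.8709°
wrap1 = π − 2β = 160.2582°
wrap2 = π + 2β = 199.7418°

wrap1=160.26_deg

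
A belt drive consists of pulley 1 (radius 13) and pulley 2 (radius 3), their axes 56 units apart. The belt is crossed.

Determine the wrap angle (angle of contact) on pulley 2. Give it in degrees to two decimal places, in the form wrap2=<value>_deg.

crossed belt: β = asin((r1+r2)/C) = asin(16/56) = 16.6015°
wrap1 = wrap2 = π + 2β = 213.2031°

wrap2=213.20_deg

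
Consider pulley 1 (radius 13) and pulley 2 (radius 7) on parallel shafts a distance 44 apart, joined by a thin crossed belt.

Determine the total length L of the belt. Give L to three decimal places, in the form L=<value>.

crossed belt: β = asin((r1+r2)/C) = asin(20/44) = 27.0357°
wrap1 = wrap2 = π + 2β = 234.0714°
tangent length = C·cosβ = 39.1918
L = (r1+r2)·wrap + 2·C·cosβ = 20·4.0853 + 2·39.1918 = 160.0900

L=160.090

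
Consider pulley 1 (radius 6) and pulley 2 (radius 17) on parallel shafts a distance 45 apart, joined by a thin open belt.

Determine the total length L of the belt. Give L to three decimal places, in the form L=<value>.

L=164.959

open belt: β = asin((r2−r1)/C) = asin(11/45) = 14.1490°
wrap1 = π − 2β = 151.7020°
wrap2 = π + 2β = 208.2980°
tangent length = C·cosβ = 43.6348
L = r1·wrap1 + r2·wrap2 + 2·C·cosβ = 6·2.6477 + 17·3.6355 + 2·43.6348 = 164.9592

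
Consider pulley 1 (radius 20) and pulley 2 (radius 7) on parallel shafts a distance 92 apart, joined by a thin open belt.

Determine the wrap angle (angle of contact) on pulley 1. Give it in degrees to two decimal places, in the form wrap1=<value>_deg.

open belt: β = asin((r2−r1)/C) = asin(-13/92) = -8.1233°
wrap1 = π − 2β = 196.2467°
wrap2 = π + 2β = 163.7533°

wrap1=196.25_deg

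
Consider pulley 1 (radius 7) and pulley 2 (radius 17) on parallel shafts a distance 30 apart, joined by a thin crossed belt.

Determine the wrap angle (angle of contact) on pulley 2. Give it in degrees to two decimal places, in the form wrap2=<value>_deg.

crossed belt: β = asin((r1+r2)/C) = asin(24/30) = 53.1301°
wrap1 = wrap2 = π + 2β = 286.2602°

wrap2=286.26_deg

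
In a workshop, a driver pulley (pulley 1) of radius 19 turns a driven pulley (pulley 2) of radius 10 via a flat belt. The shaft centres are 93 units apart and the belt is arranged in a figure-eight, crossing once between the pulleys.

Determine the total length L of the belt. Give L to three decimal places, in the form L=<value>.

crossed belt: β = asin((r1+r2)/C) = asin(29/93) = 18.1694°
wrap1 = wrap2 = π + 2β = 216.3389°
tangent length = C·cosβ = 88.3629
L = (r1+r2)·wrap + 2·C·cosβ = 29·3.7758 + 2·88.3629 = 286.2247

L=286.225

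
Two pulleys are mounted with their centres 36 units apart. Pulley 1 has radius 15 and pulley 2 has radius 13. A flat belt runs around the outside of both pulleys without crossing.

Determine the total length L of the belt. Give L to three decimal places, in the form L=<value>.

open belt: β = asin((r2−r1)/C) = asin(-2/36) = -3.1847°
wrap1 = π − 2β = 186.3695°
wrap2 = π + 2β = 173.6305°
tangent length = C·cosβ = 35.9444
L = r1·wrap1 + r2·wrap2 + 2·C·cosβ = 15·3.2528 + 13·3.0304 + 2·35.9444 = 160.0757

L=160.076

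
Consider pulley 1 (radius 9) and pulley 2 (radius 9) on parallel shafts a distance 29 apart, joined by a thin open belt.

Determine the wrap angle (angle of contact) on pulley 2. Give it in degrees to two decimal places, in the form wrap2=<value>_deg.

open belt: β = asin((r2−r1)/C) = asin(0/29) = 0.0000°
wrap1 = π − 2β = 180.0000°
wrap2 = π + 2β = 180.0000°

wrap2=180.00_deg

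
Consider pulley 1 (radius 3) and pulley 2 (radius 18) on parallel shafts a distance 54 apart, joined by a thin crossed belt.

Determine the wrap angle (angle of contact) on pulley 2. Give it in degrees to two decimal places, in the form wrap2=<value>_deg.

wrap2=225.77_deg

crossed belt: β = asin((r1+r2)/C) = asin(21/54) = 22.8854°
wrap1 = wrap2 = π + 2β = 225.7708°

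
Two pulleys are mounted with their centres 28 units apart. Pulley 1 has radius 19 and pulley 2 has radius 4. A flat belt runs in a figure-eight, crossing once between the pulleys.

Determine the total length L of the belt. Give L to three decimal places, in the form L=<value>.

crossed belt: β = asin((r1+r2)/C) = asin(23/28) = 55.2281°
wrap1 = wrap2 = π + 2β = 290.4561°
tangent length = C·cosβ = 15.9687
L = (r1+r2)·wrap + 2·C·cosβ = 23·5.0694 + 2·15.9687 = 148.5340

L=148.534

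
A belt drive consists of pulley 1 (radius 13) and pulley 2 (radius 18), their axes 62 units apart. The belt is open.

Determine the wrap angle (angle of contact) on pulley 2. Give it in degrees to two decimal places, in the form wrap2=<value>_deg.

wrap2=189.25_deg

open belt: β = asin((r2−r1)/C) = asin(5/62) = 4.6257°
wrap1 = π − 2β = 170.7487°
wrap2 = π + 2β = 189.2513°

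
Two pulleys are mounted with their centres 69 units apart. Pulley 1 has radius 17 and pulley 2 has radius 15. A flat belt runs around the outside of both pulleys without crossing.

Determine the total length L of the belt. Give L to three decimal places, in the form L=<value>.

L=238.589

open belt: β = asin((r2−r1)/C) = asin(-2/69) = -1.6610°
wrap1 = π − 2β = 183.3220°
wrap2 = π + 2β = 176.6780°
tangent length = C·cosβ = 68.9710
L = r1·wrap1 + r2·wrap2 + 2·C·cosβ = 17·3.1996 + 15·3.0836 + 2·68.9710 = 238.5889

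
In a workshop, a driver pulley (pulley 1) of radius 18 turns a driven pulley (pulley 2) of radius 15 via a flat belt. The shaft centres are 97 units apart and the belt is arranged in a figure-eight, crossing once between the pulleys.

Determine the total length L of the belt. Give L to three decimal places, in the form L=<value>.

crossed belt: β = asin((r1+r2)/C) = asin(33/97) = 19.8894°
wrap1 = wrap2 = π + 2β = 219.7789°
tangent length = C·cosβ = 91.2140
L = (r1+r2)·wrap + 2·C·cosβ = 33·3.8359 + 2·91.2140 = 309.0116

L=309.012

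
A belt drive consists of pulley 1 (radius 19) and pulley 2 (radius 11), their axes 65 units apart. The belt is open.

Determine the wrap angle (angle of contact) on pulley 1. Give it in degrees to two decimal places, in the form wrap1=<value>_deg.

open belt: β = asin((r2−r1)/C) = asin(-8/65) = -7.0697°
wrap1 = π − 2β = 194.1394°
wrap2 = π + 2β = 165.8606°

wrap1=194.14_deg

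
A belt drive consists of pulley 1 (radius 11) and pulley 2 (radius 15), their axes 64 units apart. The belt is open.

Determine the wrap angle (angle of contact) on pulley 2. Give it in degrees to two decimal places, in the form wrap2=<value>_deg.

open belt: β = asin((r2−r1)/C) = asin(4/64) = 3.5833°
wrap1 = π − 2β = 172.8334°
wrap2 = π + 2β = 187.1666°

wrap2=187.17_deg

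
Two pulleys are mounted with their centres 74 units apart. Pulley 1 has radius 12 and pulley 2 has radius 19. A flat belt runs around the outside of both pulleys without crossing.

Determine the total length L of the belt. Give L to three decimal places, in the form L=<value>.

L=246.052

open belt: β = asin((r2−r1)/C) = asin(7/74) = 5.4280°
wrap1 = π − 2β = 169.1440°
wrap2 = π + 2β = 190.8560°
tangent length = C·cosβ = 73.6682
L = r1·wrap1 + r2·wrap2 + 2·C·cosβ = 12·2.9521 + 19·3.3311 + 2·73.6682 = 246.0520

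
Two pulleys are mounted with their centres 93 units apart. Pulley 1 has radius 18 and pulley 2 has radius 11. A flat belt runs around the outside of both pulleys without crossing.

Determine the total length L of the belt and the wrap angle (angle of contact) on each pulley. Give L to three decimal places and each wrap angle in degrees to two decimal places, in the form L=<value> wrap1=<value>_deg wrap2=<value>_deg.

open belt: β = asin((r2−r1)/C) = asin(-7/93) = -4.3167°
wrap1 = π − 2β = 188.6333°
wrap2 = π + 2β = 171.3667°
tangent length = C·cosβ = 92.7362
L = r1·wrap1 + r2·wrap2 + 2·C·cosβ = 18·3.2923 + 11·2.9909 + 2·92.7362 = 277.6333

L=277.633 wrap1=188.63_deg wrap2=171.37_deg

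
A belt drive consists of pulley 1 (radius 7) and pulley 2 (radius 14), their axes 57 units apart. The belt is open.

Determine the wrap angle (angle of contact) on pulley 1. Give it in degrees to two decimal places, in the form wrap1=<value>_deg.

open belt: β = asin((r2−r1)/C) = asin(7/57) = 7.0541°
wrap1 = π − 2β = 165.8917°
wrap2 = π + 2β = 194.1083°

wrap1=165.89_deg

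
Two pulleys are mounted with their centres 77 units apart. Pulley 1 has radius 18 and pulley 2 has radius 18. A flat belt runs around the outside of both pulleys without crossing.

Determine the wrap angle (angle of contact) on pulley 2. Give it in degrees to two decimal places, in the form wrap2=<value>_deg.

wrap2=180.00_deg

open belt: β = asin((r2−r1)/C) = asin(0/77) = 0.0000°
wrap1 = π − 2β = 180.0000°
wrap2 = π + 2β = 180.0000°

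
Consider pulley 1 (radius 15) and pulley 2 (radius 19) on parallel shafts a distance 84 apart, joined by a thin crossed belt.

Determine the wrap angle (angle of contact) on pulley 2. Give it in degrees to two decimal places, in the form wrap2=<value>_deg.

wrap2=227.75_deg

crossed belt: β = asin((r1+r2)/C) = asin(34/84) = 23.8762°
wrap1 = wrap2 = π + 2β = 227.7524°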